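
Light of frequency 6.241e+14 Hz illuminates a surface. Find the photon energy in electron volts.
2.5811 eV

Using E = hf:

E = hf = (6.626×10⁻³⁴ J·s)(6.241e+14 Hz)
E = 2.5811 eV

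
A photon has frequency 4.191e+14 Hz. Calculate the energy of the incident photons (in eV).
1.7333 eV

Using E = hf:

E = hf = (6.626×10⁻³⁴ J·s)(4.191e+14 Hz)
E = 1.7333 eV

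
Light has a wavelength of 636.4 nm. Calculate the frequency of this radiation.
4.7108e+14 Hz

Using the wave equation: c = fλ

Solving for frequency:
f = c/λ = (3×10⁸ m/s) / (636.4×10⁻⁹ m)
f = 4.7108e+14 Hz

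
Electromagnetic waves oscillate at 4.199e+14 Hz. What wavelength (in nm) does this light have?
713.96 nm

Using the wave equation: c = fλ

Solving for wavelength:
λ = c/f = (3×10⁸ m/s) / (4.199e+14 Hz)
λ = 713.96 nm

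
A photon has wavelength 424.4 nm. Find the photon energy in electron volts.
2.9214 eV

Using E = hf = hc/λ:

E = hc/λ = (6.626×10⁻³⁴ J·s)(3×10⁸ m/s) / (424.4×10⁻⁹ m)
E = 2.9214 eV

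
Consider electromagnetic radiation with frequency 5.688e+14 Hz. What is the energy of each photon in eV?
2.3524 eV

Using E = hf:

E = hf = (6.626×10⁻³⁴ J·s)(5.688e+14 Hz)
E = 2.3524 eV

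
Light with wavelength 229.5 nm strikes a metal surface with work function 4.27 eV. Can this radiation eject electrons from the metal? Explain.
Yes

For photoemission, the photon energy must exceed the work function.

Photon energy: E = hc/λ = 5.4024 eV
Work function: φ = 4.27 eV

Since E_photon (5.4024 eV) > φ (4.27 eV), photoemission WILL occur.
The threshold wavelength is λ₀ = hc/φ = 290.4 nm.
Since 229.5 nm < 290.4 nm, the light has sufficient energy.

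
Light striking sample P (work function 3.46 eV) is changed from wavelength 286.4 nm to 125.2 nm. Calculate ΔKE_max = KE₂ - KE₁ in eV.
5.5738 eV

Using Einstein's equation: KE_max = hc/λ - φ

For λ₁ = 286.4 nm:
KE₁ = hc/λ₁ - φ = 4.3291 - 3.46 = 0.8691 eV

For λ₂ = 125.2 nm:
KE₂ = hc/λ₂ - φ = 9.9029 - 3.46 = 6.4429 eV

Change in KE:
ΔKE = KE₂ - KE₁ = 6.4429 - 0.8691 = 5.5738 eV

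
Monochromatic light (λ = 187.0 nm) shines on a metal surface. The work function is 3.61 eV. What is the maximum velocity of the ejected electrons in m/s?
1.0307e+06 m/s

First, find the maximum kinetic energy:
E_photon = hc/λ = 6.6302 eV
KE_max = E_photon - φ = 6.6302 - 3.61 = 3.0202 eV

Convert to Joules: KE_max = 3.0202 × 1.602×10⁻¹⁹ J = 4.8388e-19 J

Then use KE = ½mv² to find velocity:
v = √(2·KE/m) = √(2 × 4.8388e-19 J / 9.109e-31 kg)
v = 1.0307e+06 m/s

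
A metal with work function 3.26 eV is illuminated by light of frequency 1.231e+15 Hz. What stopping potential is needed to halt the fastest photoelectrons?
1.8310 V

The stopping potential V_s satisfies: eV_s = KE_max

First, find KE_max using Einstein's equation:
E_photon = hf = (6.626×10⁻³⁴ J·s)(1.231e+15 Hz) = 5.0910 eV
KE_max = E_photon - φ = 5.0910 - 3.26 = 1.8310 eV

Since eV_s = KE_max:
V_s = KE_max/e = 1.8310 V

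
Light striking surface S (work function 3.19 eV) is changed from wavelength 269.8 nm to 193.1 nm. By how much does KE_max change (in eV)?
1.8253 eV

Using Einstein's equation: KE_max = hc/λ - φ

For λ₁ = 269.8 nm:
KE₁ = hc/λ₁ - φ = 4.5954 - 3.19 = 1.4054 eV

For λ₂ = 193.1 nm:
KE₂ = hc/λ₂ - φ = 6.4207 - 3.19 = 3.2307 eV

Change in KE:
ΔKE = KE₂ - KE₁ = 3.2307 - 1.4054 = 1.8253 eV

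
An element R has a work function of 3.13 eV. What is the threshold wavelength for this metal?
396.12 nm

The threshold wavelength is when the photon energy equals the work function:
hc/λ₀ = φ

Solving for λ₀:
λ₀ = hc/φ = (6.626×10⁻³⁴ J·s)(3×10⁸ m/s) / (3.13 eV × 1.602×10⁻¹⁹ J/eV)
λ₀ = 396.12 nm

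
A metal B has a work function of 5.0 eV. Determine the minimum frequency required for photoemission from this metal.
1.2090e+15 Hz

The threshold frequency is when the photon energy equals the work function:
hf₀ = φ

Solving for f₀:
f₀ = φ/h = (5.0 eV × 1.602×10⁻¹⁹ J/eV) / (6.626×10⁻³⁴ J·s)
f₀ = 1.2090e+15 Hz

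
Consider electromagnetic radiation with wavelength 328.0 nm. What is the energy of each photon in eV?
3.7800 eV

Using E = hf = hc/λ:

E = hc/λ = (6.626×10⁻³⁴ J·s)(3×10⁸ m/s) / (328.0×10⁻⁹ m)
E = 3.7800 eV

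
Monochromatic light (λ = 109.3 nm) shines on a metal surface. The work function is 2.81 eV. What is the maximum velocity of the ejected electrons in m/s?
1.7326e+06 m/s

First, find the maximum kinetic energy:
E_photon = hc/λ = 11.3435 eV
KE_max = E_photon - φ = 11.3435 - 2.81 = 8.5335 eV

Convert to Joules: KE_max = 8.5335 × 1.602×10⁻¹⁹ J = 1.3672e-18 J

Then use KE = ½mv² to find velocity:
v = √(2·KE/m) = √(2 × 1.3672e-18 J / 9.109e-31 kg)
v = 1.7326e+06 m/s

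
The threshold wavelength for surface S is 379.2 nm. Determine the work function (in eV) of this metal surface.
3.27 eV

At the threshold wavelength, photon energy equals work function:
φ = hc/λ₀

Calculating:
φ = (6.626×10⁻³⁴ J·s)(3×10⁸ m/s) / (379.2×10⁻⁹ m)
φ = 3.27 eV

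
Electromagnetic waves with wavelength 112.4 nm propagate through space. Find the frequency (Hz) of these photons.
2.6672e+15 Hz

Using the wave equation: c = fλ

Solving for frequency:
f = c/λ = (3×10⁸ m/s) / (112.4×10⁻⁹ m)
f = 2.6672e+15 Hz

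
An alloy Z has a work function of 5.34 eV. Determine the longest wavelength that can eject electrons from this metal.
232.18 nm

The threshold wavelength is when the photon energy equals the work function:
hc/λ₀ = φ

Solving for λ₀:
λ₀ = hc/φ = (6.626×10⁻³⁴ J·s)(3×10⁸ m/s) / (5.34 eV × 1.602×10⁻¹⁹ J/eV)
λ₀ = 232.18 nm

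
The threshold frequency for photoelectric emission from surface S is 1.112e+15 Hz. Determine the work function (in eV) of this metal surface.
4.60 eV

At the threshold frequency, photon energy equals work function:
φ = hf₀

Calculating:
φ = (6.626×10⁻³⁴ J·s)(1.112e+15 Hz)
φ = 4.60 eV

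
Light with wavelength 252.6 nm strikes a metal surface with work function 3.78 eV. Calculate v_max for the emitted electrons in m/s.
6.3000e+05 m/s

First, find the maximum kinetic energy:
E_photon = hc/λ = 4.9083 eV
KE_max = E_photon - φ = 4.9083 - 3.78 = 1.1283 eV

Convert to Joules: KE_max = 1.1283 × 1.602×10⁻¹⁹ J = 1.8078e-19 J

Then use KE = ½mv² to find velocity:
v = √(2·KE/m) = √(2 × 1.8078e-19 J / 9.109e-31 kg)
v = 6.3000e+05 m/s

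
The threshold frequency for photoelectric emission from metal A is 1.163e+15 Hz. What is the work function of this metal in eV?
4.81 eV

At the threshold frequency, photon energy equals work function:
φ = hf₀

Calculating:
φ = (6.626×10⁻³⁴ J·s)(1.163e+15 Hz)
φ = 4.81 eV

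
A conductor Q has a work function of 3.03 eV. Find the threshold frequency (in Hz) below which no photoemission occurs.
7.3265e+14 Hz

The threshold frequency is when the photon energy equals the work function:
hf₀ = φ

Solving for f₀:
f₀ = φ/h = (3.03 eV × 1.602×10⁻¹⁹ J/eV) / (6.626×10⁻³⁴ J·s)
f₀ = 7.3265e+14 Hz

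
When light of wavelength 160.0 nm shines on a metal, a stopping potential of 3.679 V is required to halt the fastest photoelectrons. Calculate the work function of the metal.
4.07 eV

The stopping potential gives the maximum kinetic energy: KE_max = eV_s = 3.679 eV

From Einstein's photoelectric equation: KE_max = hc/λ - φ
Rearranging: φ = hc/λ - KE_max

Calculate photon energy:
E_photon = hc/λ = (6.626×10⁻³⁴ J·s)(3×10⁸ m/s) / (160.0×10⁻⁹ m) = 7.7490 eV

Therefore:
φ = 7.7490 - 3.679 = 4.07 eV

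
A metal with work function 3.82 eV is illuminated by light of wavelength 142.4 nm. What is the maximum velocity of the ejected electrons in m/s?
1.3111e+06 m/s

First, find the maximum kinetic energy:
E_photon = hc/λ = 8.7068 eV
KE_max = E_photon - φ = 8.7068 - 3.82 = 4.8868 eV

Convert to Joules: KE_max = 4.8868 × 1.602×10⁻¹⁹ J = 7.8294e-19 J

Then use KE = ½mv² to find velocity:
v = √(2·KE/m) = √(2 × 7.8294e-19 J / 9.109e-31 kg)
v = 1.3111e+06 m/s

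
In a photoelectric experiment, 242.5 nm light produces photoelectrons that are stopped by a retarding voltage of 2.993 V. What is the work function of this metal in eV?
2.12 eV

The stopping potential gives the maximum kinetic energy: KE_max = eV_s = 2.993 eV

From Einstein's photoelectric equation: KE_max = hc/λ - φ
Rearranging: φ = hc/λ - KE_max

Calculate photon energy:
E_photon = hc/λ = (6.626×10⁻³⁴ J·s)(3×10⁸ m/s) / (242.5×10⁻⁹ m) = 5.1128 eV

Therefore:
φ = 5.1128 - 2.993 = 2.12 eV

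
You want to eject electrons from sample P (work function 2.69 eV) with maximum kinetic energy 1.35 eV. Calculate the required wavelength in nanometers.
306.89 nm

From Einstein's equation: KE_max = hc/λ - φ

Rearranging for λ:
hc/λ = KE_max + φ
λ = hc/(KE_max + φ)

Required photon energy:
E_photon = KE_max + φ = 1.35 + 2.69 = 4.04 eV

Required wavelength:
λ = hc/E_photon = (6.626×10⁻³⁴)(3×10⁸) / (4.04 × 1.602×10⁻¹⁹)
λ = 306.89 nm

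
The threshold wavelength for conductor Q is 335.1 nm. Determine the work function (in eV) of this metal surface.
3.70 eV

At the threshold wavelength, photon energy equals work function:
φ = hc/λ₀

Calculating:
φ = (6.626×10⁻³⁴ J·s)(3×10⁸ m/s) / (335.1×10⁻⁹ m)
φ = 3.70 eV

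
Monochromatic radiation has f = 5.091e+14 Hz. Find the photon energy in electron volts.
2.1055 eV

Using E = hf:

E = hf = (6.626×10⁻³⁴ J·s)(5.091e+14 Hz)
E = 2.1055 eV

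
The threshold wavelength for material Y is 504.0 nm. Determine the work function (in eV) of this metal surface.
2.46 eV

At the threshold wavelength, photon energy equals work function:
φ = hc/λ₀

Calculating:
φ = (6.626×10⁻³⁴ J·s)(3×10⁸ m/s) / (504.0×10⁻⁹ m)
φ = 2.46 eV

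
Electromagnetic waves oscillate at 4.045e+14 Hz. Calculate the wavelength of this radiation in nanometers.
741.14 nm

Using the wave equation: c = fλ

Solving for wavelength:
λ = c/f = (3×10⁸ m/s) / (4.045e+14 Hz)
λ = 741.14 nm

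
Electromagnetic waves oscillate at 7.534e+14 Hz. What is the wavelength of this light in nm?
397.92 nm

Using the wave equation: c = fλ

Solving for wavelength:
λ = c/f = (3×10⁸ m/s) / (7.534e+14 Hz)
λ = 397.92 nm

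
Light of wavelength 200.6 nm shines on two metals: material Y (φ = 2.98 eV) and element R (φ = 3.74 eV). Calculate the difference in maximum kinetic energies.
0.7600 eV

Using KE_max = hc/λ - φ for each metal:

Photon energy: E = hc/λ = 6.1807 eV

For material Y (φ₁ = 2.98 eV):
KE₁ = E - φ₁ = 6.1807 - 2.98 = 3.2007 eV

For element R (φ₂ = 3.74 eV):
KE₂ = E - φ₂ = 6.1807 - 3.74 = 2.4407 eV

Difference:
ΔKE = KE₁ - KE₂ = 3.2007 - 2.4407 = 0.7600 eV

Note: The difference equals the difference in work functions: 3.74 - 2.98 = 0.76 eV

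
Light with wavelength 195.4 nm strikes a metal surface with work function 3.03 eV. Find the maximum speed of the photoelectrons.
1.0799e+06 m/s

First, find the maximum kinetic energy:
E_photon = hc/λ = 6.3451 eV
KE_max = E_photon - φ = 6.3451 - 3.03 = 3.3151 eV

Convert to Joules: KE_max = 3.3151 × 1.602×10⁻¹⁹ J = 5.3115e-19 J

Then use KE = ½mv² to find velocity:
v = √(2·KE/m) = √(2 × 5.3115e-19 J / 9.109e-31 kg)
v = 1.0799e+06 m/s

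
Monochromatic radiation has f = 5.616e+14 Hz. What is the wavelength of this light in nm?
533.82 nm

Using the wave equation: c = fλ

Solving for wavelength:
λ = c/f = (3×10⁸ m/s) / (5.616e+14 Hz)
λ = 533.82 nm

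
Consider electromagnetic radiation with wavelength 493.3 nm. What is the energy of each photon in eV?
2.5134 eV

Using E = hf = hc/λ:

E = hc/λ = (6.626×10⁻³⁴ J·s)(3×10⁸ m/s) / (493.3×10⁻⁹ m)
E = 2.5134 eV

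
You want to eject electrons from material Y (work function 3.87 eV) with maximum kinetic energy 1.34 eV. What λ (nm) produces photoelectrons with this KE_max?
237.97 nm

From Einstein's equation: KE_max = hc/λ - φ

Rearranging for λ:
hc/λ = KE_max + φ
λ = hc/(KE_max + φ)

Required photon energy:
E_photon = KE_max + φ = 1.34 + 3.87 = 5.21 eV

Required wavelength:
λ = hc/E_photon = (6.626×10⁻³⁴)(3×10⁸) / (5.21 × 1.602×10⁻¹⁹)
λ = 237.97 nm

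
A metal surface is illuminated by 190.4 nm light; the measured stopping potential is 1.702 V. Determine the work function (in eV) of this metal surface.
4.81 eV

The stopping potential gives the maximum kinetic energy: KE_max = eV_s = 1.702 eV

From Einstein's photoelectric equation: KE_max = hc/λ - φ
Rearranging: φ = hc/λ - KE_max

Calculate photon energy:
E_photon = hc/λ = (6.626×10⁻³⁴ J·s)(3×10⁸ m/s) / (190.4×10⁻⁹ m) = 6.5118 eV

Therefore:
φ = 6.5118 - 1.702 = 4.81 eV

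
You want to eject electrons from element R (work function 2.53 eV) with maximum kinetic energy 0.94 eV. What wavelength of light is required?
357.30 nm

From Einstein's equation: KE_max = hc/λ - φ

Rearranging for λ:
hc/λ = KE_max + φ
λ = hc/(KE_max + φ)

Required photon energy:
E_photon = KE_max + φ = 0.94 + 2.53 = 3.47 eV

Required wavelength:
λ = hc/E_photon = (6.626×10⁻³⁴)(3×10⁸) / (3.47 × 1.602×10⁻¹⁹)
λ = 357.30 nm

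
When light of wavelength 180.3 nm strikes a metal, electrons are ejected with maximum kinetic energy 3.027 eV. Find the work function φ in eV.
3.85 eV

From Einstein's photoelectric equation: KE_max = hf - φ = hc/λ - φ

Rearranging for φ:
φ = hc/λ - KE_max

Calculate photon energy:
E_photon = hc/λ = 6.8766 eV

Therefore:
φ = 6.8766 - 3.027 = 3.85 eV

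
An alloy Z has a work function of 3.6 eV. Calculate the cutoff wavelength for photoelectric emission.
344.40 nm

The threshold wavelength is when the photon energy equals the work function:
hc/λ₀ = φ

Solving for λ₀:
λ₀ = hc/φ = (6.626×10⁻³⁴ J·s)(3×10⁸ m/s) / (3.6 eV × 1.602×10⁻¹⁹ J/eV)
λ₀ = 344.40 nm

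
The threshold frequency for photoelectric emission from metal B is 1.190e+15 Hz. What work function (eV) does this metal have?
4.92 eV

At the threshold frequency, photon energy equals work function:
φ = hf₀

Calculating:
φ = (6.626×10⁻³⁴ J·s)(1.190e+15 Hz)
φ = 4.92 eV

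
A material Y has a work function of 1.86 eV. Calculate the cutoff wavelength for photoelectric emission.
666.58 nm

The threshold wavelength is when the photon energy equals the work function:
hc/λ₀ = φ

Solving for λ₀:
λ₀ = hc/φ = (6.626×10⁻³⁴ J·s)(3×10⁸ m/s) / (1.86 eV × 1.602×10⁻¹⁹ J/eV)
λ₀ = 666.58 nm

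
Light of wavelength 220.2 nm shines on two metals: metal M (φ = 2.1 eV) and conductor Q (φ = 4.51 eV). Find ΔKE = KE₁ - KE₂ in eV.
2.4100 eV

Using KE_max = hc/λ - φ for each metal:

Photon energy: E = hc/λ = 5.6305 eV

For metal M (φ₁ = 2.1 eV):
KE₁ = E - φ₁ = 5.6305 - 2.1 = 3.5305 eV

For conductor Q (φ₂ = 4.51 eV):
KE₂ = E - φ₂ = 5.6305 - 4.51 = 1.1205 eV

Difference:
ΔKE = KE₁ - KE₂ = 3.5305 - 1.1205 = 2.4100 eV

Note: The difference equals the difference in work functions: 4.51 - 2.1 = 2.41 eV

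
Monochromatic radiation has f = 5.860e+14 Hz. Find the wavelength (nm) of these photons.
511.59 nm

Using the wave equation: c = fλ

Solving for wavelength:
λ = c/f = (3×10⁸ m/s) / (5.860e+14 Hz)
λ = 511.59 nm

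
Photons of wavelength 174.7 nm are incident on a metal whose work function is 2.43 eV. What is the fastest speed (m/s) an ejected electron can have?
1.2813e+06 m/s

First, find the maximum kinetic energy:
E_photon = hc/λ = 7.0970 eV
KE_max = E_photon - φ = 7.0970 - 2.43 = 4.6670 eV

Convert to Joules: KE_max = 4.6670 × 1.602×10⁻¹⁹ J = 7.4773e-19 J

Then use KE = ½mv² to find velocity:
v = √(2·KE/m) = √(2 × 7.4773e-19 J / 9.109e-31 kg)
v = 1.2813e+06 m/s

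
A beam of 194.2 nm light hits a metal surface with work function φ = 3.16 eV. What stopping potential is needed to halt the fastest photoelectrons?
3.2244 V

The stopping potential V_s satisfies: eV_s = KE_max

First, find KE_max using Einstein's equation:
E_photon = hc/λ = 6.3844 eV
KE_max = E_photon - φ = 6.3844 - 3.16 = 3.2244 eV

Since eV_s = KE_max:
V_s = KE_max/e = 3.2244 V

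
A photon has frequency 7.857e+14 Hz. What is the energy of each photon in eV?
3.2494 eV

Using E = hf:

E = hf = (6.626×10⁻³⁴ J·s)(7.857e+14 Hz)
E = 3.2494 eV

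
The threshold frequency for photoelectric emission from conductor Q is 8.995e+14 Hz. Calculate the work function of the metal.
3.72 eV

At the threshold frequency, photon energy equals work function:
φ = hf₀

Calculating:
φ = (6.626×10⁻³⁴ J·s)(8.995e+14 Hz)
φ = 3.72 eV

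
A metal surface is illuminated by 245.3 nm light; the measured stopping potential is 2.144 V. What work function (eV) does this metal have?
2.91 eV

The stopping potential gives the maximum kinetic energy: KE_max = eV_s = 2.144 eV

From Einstein's photoelectric equation: KE_max = hc/λ - φ
Rearranging: φ = hc/λ - KE_max

Calculate photon energy:
E_photon = hc/λ = (6.626×10⁻³⁴ J·s)(3×10⁸ m/s) / (245.3×10⁻⁹ m) = 5.0544 eV

Therefore:
φ = 5.0544 - 2.144 = 2.91 eV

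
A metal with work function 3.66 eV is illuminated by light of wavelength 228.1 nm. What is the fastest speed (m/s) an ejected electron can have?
7.9029e+05 m/s

First, find the maximum kinetic energy:
E_photon = hc/λ = 5.4355 eV
KE_max = E_photon - φ = 5.4355 - 3.66 = 1.7755 eV

Convert to Joules: KE_max = 1.7755 × 1.602×10⁻¹⁹ J = 2.8447e-19 J

Then use KE = ½mv² to find velocity:
v = √(2·KE/m) = √(2 × 2.8447e-19 J / 9.109e-31 kg)
v = 7.9029e+05 m/s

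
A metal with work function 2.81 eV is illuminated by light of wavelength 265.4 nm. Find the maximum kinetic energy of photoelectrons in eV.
1.8616 eV

Using Einstein's photoelectric equation: KE_max = hf - φ = hc/λ - φ

First, calculate the photon energy:
E_photon = hc/λ = (6.626×10⁻³⁴ J·s)(3×10⁸ m/s) / (265.4×10⁻⁹ m)
E_photon = 4.6716 eV

Then, the maximum kinetic energy:
KE_max = E_photon - φ = 4.6716 eV - 2.81 eV = 1.8616 eV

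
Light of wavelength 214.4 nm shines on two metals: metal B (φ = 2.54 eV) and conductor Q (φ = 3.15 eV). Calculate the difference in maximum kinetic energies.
0.6100 eV

Using KE_max = hc/λ - φ for each metal:

Photon energy: E = hc/λ = 5.7828 eV

For metal B (φ₁ = 2.54 eV):
KE₁ = E - φ₁ = 5.7828 - 2.54 = 3.2428 eV

For conductor Q (φ₂ = 3.15 eV):
KE₂ = E - φ₂ = 5.7828 - 3.15 = 2.6328 eV

Difference:
ΔKE = KE₁ - KE₂ = 3.2428 - 2.6328 = 0.6100 eV

Note: The difference equals the difference in work functions: 3.15 - 2.54 = 0.61 eV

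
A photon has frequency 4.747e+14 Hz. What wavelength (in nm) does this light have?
631.54 nm

Using the wave equation: c = fλ

Solving for wavelength:
λ = c/f = (3×10⁸ m/s) / (4.747e+14 Hz)
λ = 631.54 nm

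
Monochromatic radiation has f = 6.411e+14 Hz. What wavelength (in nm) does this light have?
467.62 nm

Using the wave equation: c = fλ

Solving for wavelength:
λ = c/f = (3×10⁸ m/s) / (6.411e+14 Hz)
λ = 467.62 nm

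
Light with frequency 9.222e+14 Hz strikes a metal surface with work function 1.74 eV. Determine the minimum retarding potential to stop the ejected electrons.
2.0739 V

The stopping potential V_s satisfies: eV_s = KE_max

First, find KE_max using Einstein's equation:
E_photon = hf = (6.626×10⁻³⁴ J·s)(9.222e+14 Hz) = 3.8139 eV
KE_max = E_photon - φ = 3.8139 - 1.74 = 2.0739 eV

Since eV_s = KE_max:
V_s = KE_max/e = 2.0739 V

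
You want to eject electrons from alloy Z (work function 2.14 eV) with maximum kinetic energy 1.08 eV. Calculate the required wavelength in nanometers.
385.04 nm

From Einstein's equation: KE_max = hc/λ - φ

Rearranging for λ:
hc/λ = KE_max + φ
λ = hc/(KE_max + φ)

Required photon energy:
E_photon = KE_max + φ = 1.08 + 2.14 = 3.22 eV

Required wavelength:
λ = hc/E_photon = (6.626×10⁻³⁴)(3×10⁸) / (3.22 × 1.602×10⁻¹⁹)
λ = 385.04 nm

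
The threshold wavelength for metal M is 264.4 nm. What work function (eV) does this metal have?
4.69 eV

At the threshold wavelength, photon energy equals work function:
φ = hc/λ₀

Calculating:
φ = (6.626×10⁻³⁴ J·s)(3×10⁸ m/s) / (264.4×10⁻⁹ m)
φ = 4.69 eV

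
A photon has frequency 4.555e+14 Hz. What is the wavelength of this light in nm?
658.16 nm

Using the wave equation: c = fλ

Solving for wavelength:
λ = c/f = (3×10⁸ m/s) / (4.555e+14 Hz)
λ = 658.16 nm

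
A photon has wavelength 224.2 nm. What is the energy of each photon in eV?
5.5301 eV

Using E = hf = hc/λ:

E = hc/λ = (6.626×10⁻³⁴ J·s)(3×10⁸ m/s) / (224.2×10⁻⁹ m)
E = 5.5301 eV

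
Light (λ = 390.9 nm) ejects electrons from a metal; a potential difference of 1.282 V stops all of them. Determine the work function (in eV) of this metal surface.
1.89 eV

The stopping potential gives the maximum kinetic energy: KE_max = eV_s = 1.282 eV

From Einstein's photoelectric equation: KE_max = hc/λ - φ
Rearranging: φ = hc/λ - KE_max

Calculate photon energy:
E_photon = hc/λ = (6.626×10⁻³⁴ J·s)(3×10⁸ m/s) / (390.9×10⁻⁹ m) = 3.1718 eV

Therefore:
φ = 3.1718 - 1.282 = 1.89 eV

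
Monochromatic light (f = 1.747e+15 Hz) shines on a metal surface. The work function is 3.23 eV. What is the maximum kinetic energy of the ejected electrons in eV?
3.9950 eV

Using Einstein's photoelectric equation: KE_max = hf - φ

First, calculate the photon energy:
E_photon = hf = (6.626×10⁻³⁴ J·s)(1.747e+15 Hz)
E_photon = 7.2250 eV

Then, the maximum kinetic energy:
KE_max = E_photon - φ = 7.2250 eV - 3.23 eV = 3.9950 eV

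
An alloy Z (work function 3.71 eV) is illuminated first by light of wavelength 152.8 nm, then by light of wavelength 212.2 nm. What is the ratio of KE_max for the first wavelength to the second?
2.0650

Using Einstein's equation: KE_max = hc/λ - φ

For λ₁ = 152.8 nm:
E₁ = hc/λ₁ = 8.1141 eV
KE₁ = E₁ - φ = 8.1141 - 3.71 = 4.4041 eV

For λ₂ = 212.2 nm:
E₂ = hc/λ₂ = 5.8428 eV
KE₂ = E₂ - φ = 5.8428 - 3.71 = 2.1328 eV

Ratio: KE₁/KE₂ = 4.4041/2.1328 = 2.0650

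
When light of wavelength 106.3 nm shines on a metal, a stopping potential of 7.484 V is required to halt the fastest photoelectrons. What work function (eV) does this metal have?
4.18 eV

The stopping potential gives the maximum kinetic energy: KE_max = eV_s = 7.484 eV

From Einstein's photoelectric equation: KE_max = hc/λ - φ
Rearranging: φ = hc/λ - KE_max

Calculate photon energy:
E_photon = hc/λ = (6.626×10⁻³⁴ J·s)(3×10⁸ m/s) / (106.3×10⁻⁹ m) = 11.6636 eV

Therefore:
φ = 11.6636 - 7.484 = 4.18 eV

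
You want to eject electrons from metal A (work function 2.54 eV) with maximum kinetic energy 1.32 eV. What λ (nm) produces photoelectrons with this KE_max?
321.20 nm

From Einstein's equation: KE_max = hc/λ - φ

Rearranging for λ:
hc/λ = KE_max + φ
λ = hc/(KE_max + φ)

Required photon energy:
E_photon = KE_max + φ = 1.32 + 2.54 = 3.86 eV

Required wavelength:
λ = hc/E_photon = (6.626×10⁻³⁴)(3×10⁸) / (3.86 × 1.602×10⁻¹⁹)
λ = 321.20 nm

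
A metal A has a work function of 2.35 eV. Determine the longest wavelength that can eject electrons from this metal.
527.59 nm

The threshold wavelength is when the photon energy equals the work function:
hc/λ₀ = φ

Solving for λ₀:
λ₀ = hc/φ = (6.626×10⁻³⁴ J·s)(3×10⁸ m/s) / (2.35 eV × 1.602×10⁻¹⁹ J/eV)
λ₀ = 527.59 nm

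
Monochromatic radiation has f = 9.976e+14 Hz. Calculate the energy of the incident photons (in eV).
4.1257 eV

Using E = hf:

E = hf = (6.626×10⁻³⁴ J·s)(9.976e+14 Hz)
E = 4.1257 eV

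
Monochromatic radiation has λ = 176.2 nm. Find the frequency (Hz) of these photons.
1.7014e+15 Hz

Using the wave equation: c = fλ

Solving for frequency:
f = c/λ = (3×10⁸ m/s) / (176.2×10⁻⁹ m)
f = 1.7014e+15 Hz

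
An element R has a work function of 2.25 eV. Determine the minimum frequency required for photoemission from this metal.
5.4405e+14 Hz

The threshold frequency is when the photon energy equals the work function:
hf₀ = φ

Solving for f₀:
f₀ = φ/h = (2.25 eV × 1.602×10⁻¹⁹ J/eV) / (6.626×10⁻³⁴ J·s)
f₀ = 5.4405e+14 Hz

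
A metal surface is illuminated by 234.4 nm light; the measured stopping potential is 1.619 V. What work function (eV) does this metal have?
3.67 eV

The stopping potential gives the maximum kinetic energy: KE_max = eV_s = 1.619 eV

From Einstein's photoelectric equation: KE_max = hc/λ - φ
Rearranging: φ = hc/λ - KE_max

Calculate photon energy:
E_photon = hc/λ = (6.626×10⁻³⁴ J·s)(3×10⁸ m/s) / (234.4×10⁻⁹ m) = 5.2894 eV

Therefore:
φ = 5.2894 - 1.619 = 3.67 eV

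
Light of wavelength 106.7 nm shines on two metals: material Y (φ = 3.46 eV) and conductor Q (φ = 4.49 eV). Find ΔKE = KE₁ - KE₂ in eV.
1.0300 eV

Using KE_max = hc/λ - φ for each metal:

Photon energy: E = hc/λ = 11.6199 eV

For material Y (φ₁ = 3.46 eV):
KE₁ = E - φ₁ = 11.6199 - 3.46 = 8.1599 eV

For conductor Q (φ₂ = 4.49 eV):
KE₂ = E - φ₂ = 11.6199 - 4.49 = 7.1299 eV

Difference:
ΔKE = KE₁ - KE₂ = 8.1599 - 7.1299 = 1.0300 eV

Note: The difference equals the difference in work functions: 4.49 - 3.46 = 1.03 eV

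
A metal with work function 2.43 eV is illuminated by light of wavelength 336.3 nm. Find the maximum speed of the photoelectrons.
6.6488e+05 m/s

First, find the maximum kinetic energy:
E_photon = hc/λ = 3.6867 eV
KE_max = E_photon - φ = 3.6867 - 2.43 = 1.2567 eV

Convert to Joules: KE_max = 1.2567 × 1.602×10⁻¹⁹ J = 2.0135e-19 J

Then use KE = ½mv² to find velocity:
v = √(2·KE/m) = √(2 × 2.0135e-19 J / 9.109e-31 kg)
v = 6.6488e+05 m/s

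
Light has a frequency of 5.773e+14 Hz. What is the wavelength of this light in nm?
519.30 nm

Using the wave equation: c = fλ

Solving for wavelength:
λ = c/f = (3×10⁸ m/s) / (5.773e+14 Hz)
λ = 519.30 nm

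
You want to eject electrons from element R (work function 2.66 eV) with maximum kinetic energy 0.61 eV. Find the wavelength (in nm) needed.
379.16 nm

From Einstein's equation: KE_max = hc/λ - φ

Rearranging for λ:
hc/λ = KE_max + φ
λ = hc/(KE_max + φ)

Required photon energy:
E_photon = KE_max + φ = 0.61 + 2.66 = 3.27 eV

Required wavelength:
λ = hc/E_photon = (6.626×10⁻³⁴)(3×10⁸) / (3.27 × 1.602×10⁻¹⁹)
λ = 379.16 nm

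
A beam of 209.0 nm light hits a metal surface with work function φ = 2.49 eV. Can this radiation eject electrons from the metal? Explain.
Yes

For photoemission, the photon energy must exceed the work function.

Photon energy: E = hc/λ = 5.9323 eV
Work function: φ = 2.49 eV

Since E_photon (5.9323 eV) > φ (2.49 eV), photoemission WILL occur.
The threshold wavelength is λ₀ = hc/φ = 497.9 nm.
Since 209.0 nm < 497.9 nm, the light has sufficient energy.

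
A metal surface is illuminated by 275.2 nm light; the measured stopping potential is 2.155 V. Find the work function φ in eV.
2.35 eV

The stopping potential gives the maximum kinetic energy: KE_max = eV_s = 2.155 eV

From Einstein's photoelectric equation: KE_max = hc/λ - φ
Rearranging: φ = hc/λ - KE_max

Calculate photon energy:
E_photon = hc/λ = (6.626×10⁻³⁴ J·s)(3×10⁸ m/s) / (275.2×10⁻⁹ m) = 4.5052 eV

Therefore:
φ = 4.5052 - 2.155 = 2.35 eV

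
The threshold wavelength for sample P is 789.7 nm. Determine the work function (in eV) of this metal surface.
1.57 eV

At the threshold wavelength, photon energy equals work function:
φ = hc/λ₀

Calculating:
φ = (6.626×10⁻³⁴ J·s)(3×10⁸ m/s) / (789.7×10⁻⁹ m)
φ = 1.57 eV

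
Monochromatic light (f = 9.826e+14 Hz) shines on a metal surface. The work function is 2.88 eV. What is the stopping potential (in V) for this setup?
1.1837 V

The stopping potential V_s satisfies: eV_s = KE_max

First, find KE_max using Einstein's equation:
E_photon = hf = (6.626×10⁻³⁴ J·s)(9.826e+14 Hz) = 4.0637 eV
KE_max = E_photon - φ = 4.0637 - 2.88 = 1.1837 eV

Since eV_s = KE_max:
V_s = KE_max/e = 1.1837 V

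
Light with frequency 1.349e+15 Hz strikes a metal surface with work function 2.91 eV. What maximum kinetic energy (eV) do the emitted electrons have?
2.6690 eV

Using Einstein's photoelectric equation: KE_max = hf - φ

First, calculate the photon energy:
E_photon = hf = (6.626×10⁻³⁴ J·s)(1.349e+15 Hz)
E_photon = 5.5790 eV

Then, the maximum kinetic energy:
KE_max = E_photon - φ = 5.5790 eV - 2.91 eV = 2.6690 eV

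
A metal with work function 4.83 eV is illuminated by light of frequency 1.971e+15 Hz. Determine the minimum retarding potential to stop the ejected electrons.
3.3214 V

The stopping potential V_s satisfies: eV_s = KE_max

First, find KE_max using Einstein's equation:
E_photon = hf = (6.626×10⁻³⁴ J·s)(1.971e+15 Hz) = 8.1514 eV
KE_max = E_photon - φ = 8.1514 - 4.83 = 3.3214 eV

Since eV_s = KE_max:
V_s = KE_max/e = 3.3214 V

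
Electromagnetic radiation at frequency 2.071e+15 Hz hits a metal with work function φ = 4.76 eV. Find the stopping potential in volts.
3.8050 V

The stopping potential V_s satisfies: eV_s = KE_max

First, find KE_max using Einstein's equation:
E_photon = hf = (6.626×10⁻³⁴ J·s)(2.071e+15 Hz) = 8.5650 eV
KE_max = E_photon - φ = 8.5650 - 4.76 = 3.8050 eV

Since eV_s = KE_max:
V_s = KE_max/e = 3.8050 V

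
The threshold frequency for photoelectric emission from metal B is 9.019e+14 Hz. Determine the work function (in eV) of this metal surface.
3.73 eV

At the threshold frequency, photon energy equals work function:
φ = hf₀

Calculating:
φ = (6.626×10⁻³⁴ J·s)(9.019e+14 Hz)
φ = 3.73 eV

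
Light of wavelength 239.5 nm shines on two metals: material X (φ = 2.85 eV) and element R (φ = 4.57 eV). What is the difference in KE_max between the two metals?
1.7200 eV

Using KE_max = hc/λ - φ for each metal:

Photon energy: E = hc/λ = 5.1768 eV

For material X (φ₁ = 2.85 eV):
KE₁ = E - φ₁ = 5.1768 - 2.85 = 2.3268 eV

For element R (φ₂ = 4.57 eV):
KE₂ = E - φ₂ = 5.1768 - 4.57 = 0.6068 eV

Difference:
ΔKE = KE₁ - KE₂ = 2.3268 - 0.6068 = 1.7200 eV

Note: The difference equals the difference in work functions: 4.57 - 2.85 = 1.72 eV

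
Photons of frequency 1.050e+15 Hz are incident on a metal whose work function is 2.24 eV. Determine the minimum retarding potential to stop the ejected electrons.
2.1025 V

The stopping potential V_s satisfies: eV_s = KE_max

First, find KE_max using Einstein's equation:
E_photon = hf = (6.626×10⁻³⁴ J·s)(1.050e+15 Hz) = 4.3425 eV
KE_max = E_photon - φ = 4.3425 - 2.24 = 2.1025 eV

Since eV_s = KE_max:
V_s = KE_max/e = 2.1025 V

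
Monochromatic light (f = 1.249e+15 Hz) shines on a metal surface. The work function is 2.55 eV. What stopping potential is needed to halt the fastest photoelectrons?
2.6154 V

The stopping potential V_s satisfies: eV_s = KE_max

First, find KE_max using Einstein's equation:
E_photon = hf = (6.626×10⁻³⁴ J·s)(1.249e+15 Hz) = 5.1654 eV
KE_max = E_photon - φ = 5.1654 - 2.55 = 2.6154 eV

Since eV_s = KE_max:
V_s = KE_max/e = 2.6154 V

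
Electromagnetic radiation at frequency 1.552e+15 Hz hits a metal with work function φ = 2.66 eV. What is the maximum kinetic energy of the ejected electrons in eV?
3.7586 eV

Using Einstein's photoelectric equation: KE_max = hf - φ

First, calculate the photon energy:
E_photon = hf = (6.626×10⁻³⁴ J·s)(1.552e+15 Hz)
E_photon = 6.4186 eV

Then, the maximum kinetic energy:
KE_max = E_photon - φ = 6.4186 eV - 2.66 eV = 3.7586 eV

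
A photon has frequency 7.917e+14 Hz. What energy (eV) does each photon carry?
3.2742 eV

Using E = hf:

E = hf = (6.626×10⁻³⁴ J·s)(7.917e+14 Hz)
E = 3.2742 eV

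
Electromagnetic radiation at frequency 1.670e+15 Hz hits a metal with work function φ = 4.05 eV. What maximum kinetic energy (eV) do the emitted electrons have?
2.8566 eV

Using Einstein's photoelectric equation: KE_max = hf - φ

First, calculate the photon energy:
E_photon = hf = (6.626×10⁻³⁴ J·s)(1.670e+15 Hz)
E_photon = 6.9066 eV

Then, the maximum kinetic energy:
KE_max = E_photon - φ = 6.9066 eV - 4.05 eV = 2.8566 eV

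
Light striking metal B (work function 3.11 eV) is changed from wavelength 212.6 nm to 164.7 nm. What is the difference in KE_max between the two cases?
1.6961 eV

Using Einstein's equation: KE_max = hc/λ - φ

For λ₁ = 212.6 nm:
KE₁ = hc/λ₁ - φ = 5.8318 - 3.11 = 2.7218 eV

For λ₂ = 164.7 nm:
KE₂ = hc/λ₂ - φ = 7.5279 - 3.11 = 4.4179 eV

Change in KE:
ΔKE = KE₂ - KE₁ = 4.4179 - 2.7218 = 1.6961 eV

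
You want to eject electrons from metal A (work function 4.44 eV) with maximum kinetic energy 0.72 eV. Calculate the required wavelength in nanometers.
240.28 nm

From Einstein's equation: KE_max = hc/λ - φ

Rearranging for λ:
hc/λ = KE_max + φ
λ = hc/(KE_max + φ)

Required photon energy:
E_photon = KE_max + φ = 0.72 + 4.44 = 5.16 eV

Required wavelength:
λ = hc/E_photon = (6.626×10⁻³⁴)(3×10⁸) / (5.16 × 1.602×10⁻¹⁹)
λ = 240.28 nm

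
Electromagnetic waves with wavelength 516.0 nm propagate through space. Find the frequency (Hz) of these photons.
5.8099e+14 Hz

Using the wave equation: c = fλ

Solving for frequency:
f = c/λ = (3×10⁸ m/s) / (516.0×10⁻⁹ m)
f = 5.8099e+14 Hz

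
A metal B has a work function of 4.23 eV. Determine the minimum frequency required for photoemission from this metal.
1.0228e+15 Hz

The threshold frequency is when the photon energy equals the work function:
hf₀ = φ

Solving for f₀:
f₀ = φ/h = (4.23 eV × 1.602×10⁻¹⁹ J/eV) / (6.626×10⁻³⁴ J·s)
f₀ = 1.0228e+15 Hz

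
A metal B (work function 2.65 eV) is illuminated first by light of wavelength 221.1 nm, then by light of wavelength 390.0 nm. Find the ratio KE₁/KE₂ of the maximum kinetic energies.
5.5901

Using Einstein's equation: KE_max = hc/λ - φ

For λ₁ = 221.1 nm:
E₁ = hc/λ₁ = 5.6076 eV
KE₁ = E₁ - φ = 5.6076 - 2.65 = 2.9576 eV

For λ₂ = 390.0 nm:
E₂ = hc/λ₂ = 3.1791 eV
KE₂ = E₂ - φ = 3.1791 - 2.65 = 0.5291 eV

Ratio: KE₁/KE₂ = 2.9576/0.5291 = 5.5901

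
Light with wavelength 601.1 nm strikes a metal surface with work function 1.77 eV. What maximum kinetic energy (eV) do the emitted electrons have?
0.2926 eV

Using Einstein's photoelectric equation: KE_max = hf - φ = hc/λ - φ

First, calculate the photon energy:
E_photon = hc/λ = (6.626×10⁻³⁴ J·s)(3×10⁸ m/s) / (601.1×10⁻⁹ m)
E_photon = 2.0626 eV

Then, the maximum kinetic energy:
KE_max = E_photon - φ = 2.0626 eV - 1.77 eV = 0.2926 eV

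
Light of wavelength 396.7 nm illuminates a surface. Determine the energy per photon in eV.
3.1254 eV

Using E = hf = hc/λ:

E = hc/λ = (6.626×10⁻³⁴ J·s)(3×10⁸ m/s) / (396.7×10⁻⁹ m)
E = 3.1254 eV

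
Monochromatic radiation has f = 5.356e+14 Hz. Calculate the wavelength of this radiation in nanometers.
559.73 nm

Using the wave equation: c = fλ

Solving for wavelength:
λ = c/f = (3×10⁸ m/s) / (5.356e+14 Hz)
λ = 559.73 nm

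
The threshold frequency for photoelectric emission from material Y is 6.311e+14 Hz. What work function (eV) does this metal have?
2.61 eV

At the threshold frequency, photon energy equals work function:
φ = hf₀

Calculating:
φ = (6.626×10⁻³⁴ J·s)(6.311e+14 Hz)
φ = 2.61 eV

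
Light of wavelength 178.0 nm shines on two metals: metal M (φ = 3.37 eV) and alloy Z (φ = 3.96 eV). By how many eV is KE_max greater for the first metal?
0.5900 eV

Using KE_max = hc/λ - φ for each metal:

Photon energy: E = hc/λ = 6.9654 eV

For metal M (φ₁ = 3.37 eV):
KE₁ = E - φ₁ = 6.9654 - 3.37 = 3.5954 eV

For alloy Z (φ₂ = 3.96 eV):
KE₂ = E - φ₂ = 6.9654 - 3.96 = 3.0054 eV

Difference:
ΔKE = KE₁ - KE₂ = 3.5954 - 3.0054 = 0.5900 eV

Note: The difference equals the difference in work functions: 3.96 - 3.37 = 0.59 eV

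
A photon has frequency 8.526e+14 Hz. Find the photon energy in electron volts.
3.5261 eV

Using E = hf:

E = hf = (6.626×10⁻³⁴ J·s)(8.526e+14 Hz)
E = 3.5261 eV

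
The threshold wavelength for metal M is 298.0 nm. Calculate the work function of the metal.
4.16 eV

At the threshold wavelength, photon energy equals work function:
φ = hc/λ₀

Calculating:
φ = (6.626×10⁻³⁴ J·s)(3×10⁸ m/s) / (298.0×10⁻⁹ m)
φ = 4.16 eV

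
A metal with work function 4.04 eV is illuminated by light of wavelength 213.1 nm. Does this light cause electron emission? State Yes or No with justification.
Yes

For photoemission, the photon energy must exceed the work function.

Photon energy: E = hc/λ = 5.8181 eV
Work function: φ = 4.04 eV

Since E_photon (5.8181 eV) > φ (4.04 eV), photoemission WILL occur.
The threshold wavelength is λ₀ = hc/φ = 306.9 nm.
Since 213.1 nm < 306.9 nm, the light has sufficient energy.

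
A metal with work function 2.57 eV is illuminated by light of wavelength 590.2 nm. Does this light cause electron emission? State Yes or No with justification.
No

For photoemission, the photon energy must exceed the work function.

Photon energy: E = hc/λ = 2.1007 eV
Work function: φ = 2.57 eV

Since E_photon (2.1007 eV) < φ (2.57 eV), photoemission will NOT occur.
The threshold wavelength is λ₀ = hc/φ = 482.4 nm.
Since 590.2 nm > 482.4 nm, the photons lack sufficient energy.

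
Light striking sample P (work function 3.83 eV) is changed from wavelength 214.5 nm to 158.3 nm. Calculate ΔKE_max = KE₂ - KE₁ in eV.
2.0521 eV

Using Einstein's equation: KE_max = hc/λ - φ

For λ₁ = 214.5 nm:
KE₁ = hc/λ₁ - φ = 5.7801 - 3.83 = 1.9501 eV

For λ₂ = 158.3 nm:
KE₂ = hc/λ₂ - φ = 7.8322 - 3.83 = 4.0022 eV

Change in KE:
ΔKE = KE₂ - KE₁ = 4.0022 - 1.9501 = 2.0521 eV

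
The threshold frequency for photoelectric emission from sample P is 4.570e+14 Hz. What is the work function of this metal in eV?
1.89 eV

At the threshold frequency, photon energy equals work function:
φ = hf₀

Calculating:
φ = (6.626×10⁻³⁴ J·s)(4.570e+14 Hz)
φ = 1.89 eV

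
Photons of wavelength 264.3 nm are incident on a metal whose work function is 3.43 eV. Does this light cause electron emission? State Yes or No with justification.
Yes

For photoemission, the photon energy must exceed the work function.

Photon energy: E = hc/λ = 4.6910 eV
Work function: φ = 3.43 eV

Since E_photon (4.6910 eV) > φ (3.43 eV), photoemission WILL occur.
The threshold wavelength is λ₀ = hc/φ = 361.5 nm.
Since 264.3 nm < 361.5 nm, the light has sufficient energy.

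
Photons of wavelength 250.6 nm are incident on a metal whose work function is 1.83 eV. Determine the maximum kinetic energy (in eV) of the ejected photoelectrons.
3.1175 eV

Using Einstein's photoelectric equation: KE_max = hf - φ = hc/λ - φ

First, calculate the photon energy:
E_photon = hc/λ = (6.626×10⁻³⁴ J·s)(3×10⁸ m/s) / (250.6×10⁻⁹ m)
E_photon = 4.9475 eV

Then, the maximum kinetic energy:
KE_max = E_photon - φ = 4.9475 eV - 1.83 eV = 3.1175 eV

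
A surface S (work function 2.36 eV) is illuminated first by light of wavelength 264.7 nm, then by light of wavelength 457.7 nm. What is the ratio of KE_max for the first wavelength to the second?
6.6617

Using Einstein's equation: KE_max = hc/λ - φ

For λ₁ = 264.7 nm:
E₁ = hc/λ₁ = 4.6840 eV
KE₁ = E₁ - φ = 4.6840 - 2.36 = 2.3240 eV

For λ₂ = 457.7 nm:
E₂ = hc/λ₂ = 2.7089 eV
KE₂ = E₂ - φ = 2.7089 - 2.36 = 0.3489 eV

Ratio: KE₁/KE₂ = 2.3240/0.3489 = 6.6617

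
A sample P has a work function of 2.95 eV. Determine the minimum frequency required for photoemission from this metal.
7.1331e+14 Hz

The threshold frequency is when the photon energy equals the work function:
hf₀ = φ

Solving for f₀:
f₀ = φ/h = (2.95 eV × 1.602×10⁻¹⁹ J/eV) / (6.626×10⁻³⁴ J·s)
f₀ = 7.1331e+14 Hz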